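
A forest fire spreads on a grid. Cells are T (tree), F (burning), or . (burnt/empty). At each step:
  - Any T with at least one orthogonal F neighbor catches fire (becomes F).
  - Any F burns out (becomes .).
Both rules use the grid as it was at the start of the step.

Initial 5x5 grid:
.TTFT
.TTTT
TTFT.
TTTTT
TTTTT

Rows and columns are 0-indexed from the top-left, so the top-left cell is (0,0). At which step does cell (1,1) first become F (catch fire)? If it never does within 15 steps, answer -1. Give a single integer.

Step 1: cell (1,1)='T' (+7 fires, +2 burnt)
Step 2: cell (1,1)='F' (+7 fires, +7 burnt)
  -> target ignites at step 2
Step 3: cell (1,1)='.' (+4 fires, +7 burnt)
Step 4: cell (1,1)='.' (+2 fires, +4 burnt)
Step 5: cell (1,1)='.' (+0 fires, +2 burnt)
  fire out at step 5

2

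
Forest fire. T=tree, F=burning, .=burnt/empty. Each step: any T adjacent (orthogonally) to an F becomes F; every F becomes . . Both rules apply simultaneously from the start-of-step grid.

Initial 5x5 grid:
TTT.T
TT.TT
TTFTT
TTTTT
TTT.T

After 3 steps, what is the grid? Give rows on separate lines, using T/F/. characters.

Step 1: 3 trees catch fire, 1 burn out
  TTT.T
  TT.TT
  TF.FT
  TTFTT
  TTT.T
Step 2: 7 trees catch fire, 3 burn out
  TTT.T
  TF.FT
  F...F
  TF.FT
  TTF.T
Step 3: 6 trees catch fire, 7 burn out
  TFT.T
  F...F
  .....
  F...F
  TF..T

TFT.T
F...F
.....
F...F
TF..T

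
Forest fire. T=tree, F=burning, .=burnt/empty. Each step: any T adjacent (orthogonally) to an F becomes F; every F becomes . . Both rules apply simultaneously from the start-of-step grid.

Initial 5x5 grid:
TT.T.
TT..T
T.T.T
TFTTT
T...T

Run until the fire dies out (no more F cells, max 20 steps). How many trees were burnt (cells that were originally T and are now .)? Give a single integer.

Step 1: +2 fires, +1 burnt (F count now 2)
Step 2: +4 fires, +2 burnt (F count now 4)
Step 3: +2 fires, +4 burnt (F count now 2)
Step 4: +4 fires, +2 burnt (F count now 4)
Step 5: +2 fires, +4 burnt (F count now 2)
Step 6: +0 fires, +2 burnt (F count now 0)
Fire out after step 6
Initially T: 15, now '.': 24
Total burnt (originally-T cells now '.'): 14

Answer: 14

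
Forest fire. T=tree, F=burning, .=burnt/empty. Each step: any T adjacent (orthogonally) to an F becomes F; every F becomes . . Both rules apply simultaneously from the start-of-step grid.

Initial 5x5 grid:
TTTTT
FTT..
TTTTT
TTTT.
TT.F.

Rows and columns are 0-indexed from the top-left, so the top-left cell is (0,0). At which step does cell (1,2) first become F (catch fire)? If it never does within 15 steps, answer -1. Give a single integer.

Step 1: cell (1,2)='T' (+4 fires, +2 burnt)
Step 2: cell (1,2)='F' (+6 fires, +4 burnt)
  -> target ignites at step 2
Step 3: cell (1,2)='.' (+5 fires, +6 burnt)
Step 4: cell (1,2)='.' (+2 fires, +5 burnt)
Step 5: cell (1,2)='.' (+1 fires, +2 burnt)
Step 6: cell (1,2)='.' (+0 fires, +1 burnt)
  fire out at step 6

2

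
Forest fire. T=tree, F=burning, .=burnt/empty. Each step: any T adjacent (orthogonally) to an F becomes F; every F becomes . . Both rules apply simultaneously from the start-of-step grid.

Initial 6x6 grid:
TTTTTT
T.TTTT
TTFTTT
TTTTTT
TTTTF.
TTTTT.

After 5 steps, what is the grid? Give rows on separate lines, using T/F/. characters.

Step 1: 7 trees catch fire, 2 burn out
  TTTTTT
  T.FTTT
  TF.FTT
  TTFTFT
  TTTF..
  TTTTF.
Step 2: 9 trees catch fire, 7 burn out
  TTFTTT
  T..FTT
  F...FT
  TF.F.F
  TTF...
  TTTF..
Step 3: 8 trees catch fire, 9 burn out
  TF.FTT
  F...FT
  .....F
  F.....
  TF....
  TTF...
Step 4: 5 trees catch fire, 8 burn out
  F...FT
  .....F
  ......
  ......
  F.....
  TF....
Step 5: 2 trees catch fire, 5 burn out
  .....F
  ......
  ......
  ......
  ......
  F.....

.....F
......
......
......
......
F.....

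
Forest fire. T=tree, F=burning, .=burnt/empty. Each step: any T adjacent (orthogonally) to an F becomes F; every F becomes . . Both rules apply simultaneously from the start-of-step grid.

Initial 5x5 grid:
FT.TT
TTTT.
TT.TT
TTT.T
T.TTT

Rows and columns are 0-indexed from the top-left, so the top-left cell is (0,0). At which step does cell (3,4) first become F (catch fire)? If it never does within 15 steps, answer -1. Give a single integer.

Step 1: cell (3,4)='T' (+2 fires, +1 burnt)
Step 2: cell (3,4)='T' (+2 fires, +2 burnt)
Step 3: cell (3,4)='T' (+3 fires, +2 burnt)
Step 4: cell (3,4)='T' (+3 fires, +3 burnt)
Step 5: cell (3,4)='T' (+3 fires, +3 burnt)
Step 6: cell (3,4)='T' (+3 fires, +3 burnt)
Step 7: cell (3,4)='F' (+2 fires, +3 burnt)
  -> target ignites at step 7
Step 8: cell (3,4)='.' (+1 fires, +2 burnt)
Step 9: cell (3,4)='.' (+0 fires, +1 burnt)
  fire out at step 9

7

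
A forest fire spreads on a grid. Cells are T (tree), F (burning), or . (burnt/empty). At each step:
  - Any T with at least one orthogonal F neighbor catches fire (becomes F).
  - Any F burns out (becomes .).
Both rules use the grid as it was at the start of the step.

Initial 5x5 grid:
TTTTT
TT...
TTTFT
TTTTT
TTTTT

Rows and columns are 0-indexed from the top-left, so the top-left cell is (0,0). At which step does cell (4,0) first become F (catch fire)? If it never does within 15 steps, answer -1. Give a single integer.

Step 1: cell (4,0)='T' (+3 fires, +1 burnt)
Step 2: cell (4,0)='T' (+4 fires, +3 burnt)
Step 3: cell (4,0)='T' (+5 fires, +4 burnt)
Step 4: cell (4,0)='T' (+4 fires, +5 burnt)
Step 5: cell (4,0)='F' (+3 fires, +4 burnt)
  -> target ignites at step 5
Step 6: cell (4,0)='.' (+1 fires, +3 burnt)
Step 7: cell (4,0)='.' (+1 fires, +1 burnt)
Step 8: cell (4,0)='.' (+0 fires, +1 burnt)
  fire out at step 8

5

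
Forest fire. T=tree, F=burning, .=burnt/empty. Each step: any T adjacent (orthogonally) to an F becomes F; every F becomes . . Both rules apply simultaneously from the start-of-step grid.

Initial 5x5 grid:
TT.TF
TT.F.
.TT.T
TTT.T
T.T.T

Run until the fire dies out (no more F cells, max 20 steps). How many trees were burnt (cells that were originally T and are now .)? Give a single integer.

Answer: 1

Derivation:
Step 1: +1 fires, +2 burnt (F count now 1)
Step 2: +0 fires, +1 burnt (F count now 0)
Fire out after step 2
Initially T: 15, now '.': 11
Total burnt (originally-T cells now '.'): 1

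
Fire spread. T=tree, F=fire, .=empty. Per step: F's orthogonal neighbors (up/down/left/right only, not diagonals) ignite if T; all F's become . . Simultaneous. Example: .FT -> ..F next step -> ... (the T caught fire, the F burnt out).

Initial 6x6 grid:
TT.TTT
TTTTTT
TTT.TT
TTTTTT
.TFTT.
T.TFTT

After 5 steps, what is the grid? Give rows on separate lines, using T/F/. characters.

Step 1: 5 trees catch fire, 2 burn out
  TT.TTT
  TTTTTT
  TTT.TT
  TTFTTT
  .F.FT.
  T.F.FT
Step 2: 5 trees catch fire, 5 burn out
  TT.TTT
  TTTTTT
  TTF.TT
  TF.FTT
  ....F.
  T....F
Step 3: 4 trees catch fire, 5 burn out
  TT.TTT
  TTFTTT
  TF..TT
  F...FT
  ......
  T.....
Step 4: 5 trees catch fire, 4 burn out
  TT.TTT
  TF.FTT
  F...FT
  .....F
  ......
  T.....
Step 5: 5 trees catch fire, 5 burn out
  TF.FTT
  F...FT
  .....F
  ......
  ......
  T.....

TF.FTT
F...FT
.....F
......
......
T.....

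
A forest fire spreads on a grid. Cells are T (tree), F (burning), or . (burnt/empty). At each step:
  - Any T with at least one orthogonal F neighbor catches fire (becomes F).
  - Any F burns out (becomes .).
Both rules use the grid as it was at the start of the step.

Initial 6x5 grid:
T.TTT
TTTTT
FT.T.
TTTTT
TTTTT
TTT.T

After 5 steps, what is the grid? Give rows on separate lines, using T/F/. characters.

Step 1: 3 trees catch fire, 1 burn out
  T.TTT
  FTTTT
  .F.T.
  FTTTT
  TTTTT
  TTT.T
Step 2: 4 trees catch fire, 3 burn out
  F.TTT
  .FTTT
  ...T.
  .FTTT
  FTTTT
  TTT.T
Step 3: 4 trees catch fire, 4 burn out
  ..TTT
  ..FTT
  ...T.
  ..FTT
  .FTTT
  FTT.T
Step 4: 5 trees catch fire, 4 burn out
  ..FTT
  ...FT
  ...T.
  ...FT
  ..FTT
  .FT.T
Step 5: 6 trees catch fire, 5 burn out
  ...FT
  ....F
  ...F.
  ....F
  ...FT
  ..F.T

...FT
....F
...F.
....F
...FT
..F.T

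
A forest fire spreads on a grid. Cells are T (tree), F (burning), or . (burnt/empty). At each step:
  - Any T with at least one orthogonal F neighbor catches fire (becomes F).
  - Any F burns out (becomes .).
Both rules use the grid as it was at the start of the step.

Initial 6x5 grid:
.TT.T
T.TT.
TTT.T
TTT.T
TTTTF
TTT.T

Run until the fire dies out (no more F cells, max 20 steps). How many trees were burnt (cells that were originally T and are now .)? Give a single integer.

Answer: 21

Derivation:
Step 1: +3 fires, +1 burnt (F count now 3)
Step 2: +2 fires, +3 burnt (F count now 2)
Step 3: +3 fires, +2 burnt (F count now 3)
Step 4: +4 fires, +3 burnt (F count now 4)
Step 5: +4 fires, +4 burnt (F count now 4)
Step 6: +3 fires, +4 burnt (F count now 3)
Step 7: +2 fires, +3 burnt (F count now 2)
Step 8: +0 fires, +2 burnt (F count now 0)
Fire out after step 8
Initially T: 22, now '.': 29
Total burnt (originally-T cells now '.'): 21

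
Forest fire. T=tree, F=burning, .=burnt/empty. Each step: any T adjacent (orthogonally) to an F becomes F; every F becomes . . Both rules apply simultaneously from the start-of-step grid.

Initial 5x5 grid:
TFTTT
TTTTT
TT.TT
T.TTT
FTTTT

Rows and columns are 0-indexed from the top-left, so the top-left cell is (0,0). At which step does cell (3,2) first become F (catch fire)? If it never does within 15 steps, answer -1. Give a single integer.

Step 1: cell (3,2)='T' (+5 fires, +2 burnt)
Step 2: cell (3,2)='T' (+6 fires, +5 burnt)
Step 3: cell (3,2)='F' (+4 fires, +6 burnt)
  -> target ignites at step 3
Step 4: cell (3,2)='.' (+4 fires, +4 burnt)
Step 5: cell (3,2)='.' (+2 fires, +4 burnt)
Step 6: cell (3,2)='.' (+0 fires, +2 burnt)
  fire out at step 6

3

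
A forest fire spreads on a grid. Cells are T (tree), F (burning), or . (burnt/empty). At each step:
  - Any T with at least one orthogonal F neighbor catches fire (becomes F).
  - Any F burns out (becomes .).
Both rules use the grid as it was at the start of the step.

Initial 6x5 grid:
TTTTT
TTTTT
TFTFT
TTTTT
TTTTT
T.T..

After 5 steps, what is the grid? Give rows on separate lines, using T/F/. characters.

Step 1: 7 trees catch fire, 2 burn out
  TTTTT
  TFTFT
  F.F.F
  TFTFT
  TTTTT
  T.T..
Step 2: 10 trees catch fire, 7 burn out
  TFTFT
  F.F.F
  .....
  F.F.F
  TFTFT
  T.T..
Step 3: 6 trees catch fire, 10 burn out
  F.F.F
  .....
  .....
  .....
  F.F.F
  T.T..
Step 4: 2 trees catch fire, 6 burn out
  .....
  .....
  .....
  .....
  .....
  F.F..
Step 5: 0 trees catch fire, 2 burn out
  .....
  .....
  .....
  .....
  .....
  .....

.....
.....
.....
.....
.....
.....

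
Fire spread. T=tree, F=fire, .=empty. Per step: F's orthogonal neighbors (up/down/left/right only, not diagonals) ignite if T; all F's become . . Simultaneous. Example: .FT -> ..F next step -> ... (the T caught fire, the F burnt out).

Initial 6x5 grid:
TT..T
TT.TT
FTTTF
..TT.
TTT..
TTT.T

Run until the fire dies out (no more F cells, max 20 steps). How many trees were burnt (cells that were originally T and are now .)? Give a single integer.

Step 1: +4 fires, +2 burnt (F count now 4)
Step 2: +6 fires, +4 burnt (F count now 6)
Step 3: +2 fires, +6 burnt (F count now 2)
Step 4: +1 fires, +2 burnt (F count now 1)
Step 5: +2 fires, +1 burnt (F count now 2)
Step 6: +2 fires, +2 burnt (F count now 2)
Step 7: +1 fires, +2 burnt (F count now 1)
Step 8: +0 fires, +1 burnt (F count now 0)
Fire out after step 8
Initially T: 19, now '.': 29
Total burnt (originally-T cells now '.'): 18

Answer: 18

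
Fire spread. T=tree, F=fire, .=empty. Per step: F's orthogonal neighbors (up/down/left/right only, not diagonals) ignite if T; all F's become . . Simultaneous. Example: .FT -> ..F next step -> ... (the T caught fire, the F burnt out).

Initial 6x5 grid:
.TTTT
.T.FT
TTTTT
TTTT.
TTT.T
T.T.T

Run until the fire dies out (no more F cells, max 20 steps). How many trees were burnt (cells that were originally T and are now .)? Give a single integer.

Answer: 20

Derivation:
Step 1: +3 fires, +1 burnt (F count now 3)
Step 2: +5 fires, +3 burnt (F count now 5)
Step 3: +3 fires, +5 burnt (F count now 3)
Step 4: +4 fires, +3 burnt (F count now 4)
Step 5: +3 fires, +4 burnt (F count now 3)
Step 6: +1 fires, +3 burnt (F count now 1)
Step 7: +1 fires, +1 burnt (F count now 1)
Step 8: +0 fires, +1 burnt (F count now 0)
Fire out after step 8
Initially T: 22, now '.': 28
Total burnt (originally-T cells now '.'): 20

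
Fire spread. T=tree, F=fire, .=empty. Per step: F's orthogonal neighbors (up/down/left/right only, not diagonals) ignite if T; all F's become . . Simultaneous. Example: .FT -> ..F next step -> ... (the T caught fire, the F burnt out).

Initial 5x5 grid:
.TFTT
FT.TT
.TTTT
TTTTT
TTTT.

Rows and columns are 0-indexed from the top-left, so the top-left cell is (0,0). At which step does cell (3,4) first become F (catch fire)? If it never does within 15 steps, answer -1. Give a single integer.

Step 1: cell (3,4)='T' (+3 fires, +2 burnt)
Step 2: cell (3,4)='T' (+3 fires, +3 burnt)
Step 3: cell (3,4)='T' (+4 fires, +3 burnt)
Step 4: cell (3,4)='T' (+5 fires, +4 burnt)
Step 5: cell (3,4)='F' (+4 fires, +5 burnt)
  -> target ignites at step 5
Step 6: cell (3,4)='.' (+0 fires, +4 burnt)
  fire out at step 6

5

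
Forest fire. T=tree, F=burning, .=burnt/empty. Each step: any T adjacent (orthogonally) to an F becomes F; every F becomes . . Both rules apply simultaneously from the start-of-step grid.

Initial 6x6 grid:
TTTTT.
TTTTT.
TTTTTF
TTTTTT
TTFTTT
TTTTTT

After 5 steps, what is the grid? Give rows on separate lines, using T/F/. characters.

Step 1: 6 trees catch fire, 2 burn out
  TTTTT.
  TTTTT.
  TTTTF.
  TTFTTF
  TF.FTT
  TTFTTT
Step 2: 11 trees catch fire, 6 burn out
  TTTTT.
  TTTTF.
  TTFF..
  TF.FF.
  F...FF
  TF.FTT
Step 3: 8 trees catch fire, 11 burn out
  TTTTF.
  TTFF..
  TF....
  F.....
  ......
  F...FF
Step 4: 4 trees catch fire, 8 burn out
  TTFF..
  TF....
  F.....
  ......
  ......
  ......
Step 5: 2 trees catch fire, 4 burn out
  TF....
  F.....
  ......
  ......
  ......
  ......

TF....
F.....
......
......
......
......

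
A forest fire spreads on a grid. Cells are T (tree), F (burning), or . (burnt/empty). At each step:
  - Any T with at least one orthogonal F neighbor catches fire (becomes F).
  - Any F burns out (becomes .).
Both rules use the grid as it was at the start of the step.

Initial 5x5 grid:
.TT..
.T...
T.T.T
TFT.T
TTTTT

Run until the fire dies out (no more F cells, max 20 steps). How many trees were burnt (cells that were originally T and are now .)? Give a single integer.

Step 1: +3 fires, +1 burnt (F count now 3)
Step 2: +4 fires, +3 burnt (F count now 4)
Step 3: +1 fires, +4 burnt (F count now 1)
Step 4: +1 fires, +1 burnt (F count now 1)
Step 5: +1 fires, +1 burnt (F count now 1)
Step 6: +1 fires, +1 burnt (F count now 1)
Step 7: +0 fires, +1 burnt (F count now 0)
Fire out after step 7
Initially T: 14, now '.': 22
Total burnt (originally-T cells now '.'): 11

Answer: 11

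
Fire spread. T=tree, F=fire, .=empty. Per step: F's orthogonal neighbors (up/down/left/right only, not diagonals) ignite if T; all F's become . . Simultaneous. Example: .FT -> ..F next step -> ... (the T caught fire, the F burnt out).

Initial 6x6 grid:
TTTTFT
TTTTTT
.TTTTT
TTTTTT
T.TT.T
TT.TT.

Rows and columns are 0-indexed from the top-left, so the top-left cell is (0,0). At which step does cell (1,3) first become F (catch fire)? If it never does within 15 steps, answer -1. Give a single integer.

Step 1: cell (1,3)='T' (+3 fires, +1 burnt)
Step 2: cell (1,3)='F' (+4 fires, +3 burnt)
  -> target ignites at step 2
Step 3: cell (1,3)='.' (+5 fires, +4 burnt)
Step 4: cell (1,3)='.' (+5 fires, +5 burnt)
Step 5: cell (1,3)='.' (+5 fires, +5 burnt)
Step 6: cell (1,3)='.' (+3 fires, +5 burnt)
Step 7: cell (1,3)='.' (+2 fires, +3 burnt)
Step 8: cell (1,3)='.' (+1 fires, +2 burnt)
Step 9: cell (1,3)='.' (+1 fires, +1 burnt)
Step 10: cell (1,3)='.' (+1 fires, +1 burnt)
Step 11: cell (1,3)='.' (+0 fires, +1 burnt)
  fire out at step 11

2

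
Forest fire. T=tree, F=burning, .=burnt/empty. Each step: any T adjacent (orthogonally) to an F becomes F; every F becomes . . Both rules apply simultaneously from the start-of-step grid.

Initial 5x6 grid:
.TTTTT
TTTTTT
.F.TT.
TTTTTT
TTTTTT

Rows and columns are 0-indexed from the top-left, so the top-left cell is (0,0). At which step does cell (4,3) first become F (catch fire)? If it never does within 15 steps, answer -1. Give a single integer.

Step 1: cell (4,3)='T' (+2 fires, +1 burnt)
Step 2: cell (4,3)='T' (+6 fires, +2 burnt)
Step 3: cell (4,3)='T' (+5 fires, +6 burnt)
Step 4: cell (4,3)='F' (+5 fires, +5 burnt)
  -> target ignites at step 4
Step 5: cell (4,3)='.' (+5 fires, +5 burnt)
Step 6: cell (4,3)='.' (+2 fires, +5 burnt)
Step 7: cell (4,3)='.' (+0 fires, +2 burnt)
  fire out at step 7

4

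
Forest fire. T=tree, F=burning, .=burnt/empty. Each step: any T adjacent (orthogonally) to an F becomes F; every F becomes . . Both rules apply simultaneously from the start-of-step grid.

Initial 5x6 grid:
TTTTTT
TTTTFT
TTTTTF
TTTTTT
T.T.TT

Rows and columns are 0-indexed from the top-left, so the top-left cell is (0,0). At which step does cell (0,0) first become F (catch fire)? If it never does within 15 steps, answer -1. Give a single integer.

Step 1: cell (0,0)='T' (+5 fires, +2 burnt)
Step 2: cell (0,0)='T' (+6 fires, +5 burnt)
Step 3: cell (0,0)='T' (+5 fires, +6 burnt)
Step 4: cell (0,0)='T' (+4 fires, +5 burnt)
Step 5: cell (0,0)='F' (+4 fires, +4 burnt)
  -> target ignites at step 5
Step 6: cell (0,0)='.' (+1 fires, +4 burnt)
Step 7: cell (0,0)='.' (+1 fires, +1 burnt)
Step 8: cell (0,0)='.' (+0 fires, +1 burnt)
  fire out at step 8

5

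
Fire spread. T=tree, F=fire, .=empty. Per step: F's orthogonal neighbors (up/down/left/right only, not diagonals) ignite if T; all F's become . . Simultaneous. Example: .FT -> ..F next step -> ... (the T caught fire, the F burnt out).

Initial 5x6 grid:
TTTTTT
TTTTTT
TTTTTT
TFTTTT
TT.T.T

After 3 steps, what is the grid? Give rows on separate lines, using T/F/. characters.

Step 1: 4 trees catch fire, 1 burn out
  TTTTTT
  TTTTTT
  TFTTTT
  F.FTTT
  TF.T.T
Step 2: 5 trees catch fire, 4 burn out
  TTTTTT
  TFTTTT
  F.FTTT
  ...FTT
  F..T.T
Step 3: 6 trees catch fire, 5 burn out
  TFTTTT
  F.FTTT
  ...FTT
  ....FT
  ...F.T

TFTTTT
F.FTTT
...FTT
....FT
...F.T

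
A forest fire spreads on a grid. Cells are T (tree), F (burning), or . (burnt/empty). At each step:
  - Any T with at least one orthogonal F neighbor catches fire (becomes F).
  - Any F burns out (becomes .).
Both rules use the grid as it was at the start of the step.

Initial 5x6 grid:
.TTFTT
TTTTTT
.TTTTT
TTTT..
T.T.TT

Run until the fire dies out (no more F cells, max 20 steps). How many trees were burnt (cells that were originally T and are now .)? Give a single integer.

Answer: 21

Derivation:
Step 1: +3 fires, +1 burnt (F count now 3)
Step 2: +5 fires, +3 burnt (F count now 5)
Step 3: +5 fires, +5 burnt (F count now 5)
Step 4: +4 fires, +5 burnt (F count now 4)
Step 5: +2 fires, +4 burnt (F count now 2)
Step 6: +1 fires, +2 burnt (F count now 1)
Step 7: +1 fires, +1 burnt (F count now 1)
Step 8: +0 fires, +1 burnt (F count now 0)
Fire out after step 8
Initially T: 23, now '.': 28
Total burnt (originally-T cells now '.'): 21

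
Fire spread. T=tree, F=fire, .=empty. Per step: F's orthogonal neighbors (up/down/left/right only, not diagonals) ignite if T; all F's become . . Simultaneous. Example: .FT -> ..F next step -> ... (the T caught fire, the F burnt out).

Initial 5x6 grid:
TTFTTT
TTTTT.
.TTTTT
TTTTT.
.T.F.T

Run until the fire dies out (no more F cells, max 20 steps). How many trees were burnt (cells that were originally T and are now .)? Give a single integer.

Step 1: +4 fires, +2 burnt (F count now 4)
Step 2: +8 fires, +4 burnt (F count now 8)
Step 3: +6 fires, +8 burnt (F count now 6)
Step 4: +3 fires, +6 burnt (F count now 3)
Step 5: +0 fires, +3 burnt (F count now 0)
Fire out after step 5
Initially T: 22, now '.': 29
Total burnt (originally-T cells now '.'): 21

Answer: 21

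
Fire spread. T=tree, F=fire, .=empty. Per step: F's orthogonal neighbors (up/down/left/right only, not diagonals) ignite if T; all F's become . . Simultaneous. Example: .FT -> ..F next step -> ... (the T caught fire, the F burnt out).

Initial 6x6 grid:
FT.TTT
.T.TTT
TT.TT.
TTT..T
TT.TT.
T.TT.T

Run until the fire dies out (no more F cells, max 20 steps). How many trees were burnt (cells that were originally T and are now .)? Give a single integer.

Step 1: +1 fires, +1 burnt (F count now 1)
Step 2: +1 fires, +1 burnt (F count now 1)
Step 3: +1 fires, +1 burnt (F count now 1)
Step 4: +2 fires, +1 burnt (F count now 2)
Step 5: +3 fires, +2 burnt (F count now 3)
Step 6: +1 fires, +3 burnt (F count now 1)
Step 7: +1 fires, +1 burnt (F count now 1)
Step 8: +0 fires, +1 burnt (F count now 0)
Fire out after step 8
Initially T: 24, now '.': 22
Total burnt (originally-T cells now '.'): 10

Answer: 10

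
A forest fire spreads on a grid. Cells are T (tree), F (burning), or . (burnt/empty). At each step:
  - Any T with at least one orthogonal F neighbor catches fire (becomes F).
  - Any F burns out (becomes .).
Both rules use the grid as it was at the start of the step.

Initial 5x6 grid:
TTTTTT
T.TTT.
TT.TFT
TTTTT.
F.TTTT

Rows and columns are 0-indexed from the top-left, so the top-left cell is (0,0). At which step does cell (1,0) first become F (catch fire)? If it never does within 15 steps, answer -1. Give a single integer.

Step 1: cell (1,0)='T' (+5 fires, +2 burnt)
Step 2: cell (1,0)='T' (+6 fires, +5 burnt)
Step 3: cell (1,0)='F' (+8 fires, +6 burnt)
  -> target ignites at step 3
Step 4: cell (1,0)='.' (+3 fires, +8 burnt)
Step 5: cell (1,0)='.' (+1 fires, +3 burnt)
Step 6: cell (1,0)='.' (+0 fires, +1 burnt)
  fire out at step 6

3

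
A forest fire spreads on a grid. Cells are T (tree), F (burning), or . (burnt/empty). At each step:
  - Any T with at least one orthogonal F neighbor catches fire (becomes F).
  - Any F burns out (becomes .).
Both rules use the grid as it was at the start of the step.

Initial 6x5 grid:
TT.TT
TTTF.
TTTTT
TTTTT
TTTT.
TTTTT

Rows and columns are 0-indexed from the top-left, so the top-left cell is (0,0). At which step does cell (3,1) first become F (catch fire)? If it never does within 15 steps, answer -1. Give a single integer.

Step 1: cell (3,1)='T' (+3 fires, +1 burnt)
Step 2: cell (3,1)='T' (+5 fires, +3 burnt)
Step 3: cell (3,1)='T' (+6 fires, +5 burnt)
Step 4: cell (3,1)='F' (+5 fires, +6 burnt)
  -> target ignites at step 4
Step 5: cell (3,1)='.' (+4 fires, +5 burnt)
Step 6: cell (3,1)='.' (+2 fires, +4 burnt)
Step 7: cell (3,1)='.' (+1 fires, +2 burnt)
Step 8: cell (3,1)='.' (+0 fires, +1 burnt)
  fire out at step 8

4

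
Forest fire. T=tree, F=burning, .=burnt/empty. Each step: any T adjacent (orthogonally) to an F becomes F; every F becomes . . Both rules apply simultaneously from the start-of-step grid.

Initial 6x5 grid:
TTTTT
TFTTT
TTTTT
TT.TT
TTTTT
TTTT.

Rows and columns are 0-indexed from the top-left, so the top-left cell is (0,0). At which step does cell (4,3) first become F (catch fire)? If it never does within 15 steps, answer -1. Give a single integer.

Step 1: cell (4,3)='T' (+4 fires, +1 burnt)
Step 2: cell (4,3)='T' (+6 fires, +4 burnt)
Step 3: cell (4,3)='T' (+5 fires, +6 burnt)
Step 4: cell (4,3)='T' (+6 fires, +5 burnt)
Step 5: cell (4,3)='F' (+4 fires, +6 burnt)
  -> target ignites at step 5
Step 6: cell (4,3)='.' (+2 fires, +4 burnt)
Step 7: cell (4,3)='.' (+0 fires, +2 burnt)
  fire out at step 7

5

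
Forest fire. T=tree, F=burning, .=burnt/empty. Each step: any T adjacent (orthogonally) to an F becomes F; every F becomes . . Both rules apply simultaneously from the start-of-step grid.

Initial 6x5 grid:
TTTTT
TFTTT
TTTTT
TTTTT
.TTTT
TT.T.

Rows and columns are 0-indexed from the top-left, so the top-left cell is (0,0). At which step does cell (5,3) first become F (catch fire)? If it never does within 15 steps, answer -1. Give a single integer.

Step 1: cell (5,3)='T' (+4 fires, +1 burnt)
Step 2: cell (5,3)='T' (+6 fires, +4 burnt)
Step 3: cell (5,3)='T' (+6 fires, +6 burnt)
Step 4: cell (5,3)='T' (+5 fires, +6 burnt)
Step 5: cell (5,3)='T' (+3 fires, +5 burnt)
Step 6: cell (5,3)='F' (+2 fires, +3 burnt)
  -> target ignites at step 6
Step 7: cell (5,3)='.' (+0 fires, +2 burnt)
  fire out at step 7

6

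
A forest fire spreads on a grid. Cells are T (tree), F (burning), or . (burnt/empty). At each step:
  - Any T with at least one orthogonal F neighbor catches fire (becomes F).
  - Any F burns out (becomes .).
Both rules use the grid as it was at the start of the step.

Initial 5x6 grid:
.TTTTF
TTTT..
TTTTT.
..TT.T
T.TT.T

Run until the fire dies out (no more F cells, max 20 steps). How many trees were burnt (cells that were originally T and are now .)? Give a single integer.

Answer: 17

Derivation:
Step 1: +1 fires, +1 burnt (F count now 1)
Step 2: +1 fires, +1 burnt (F count now 1)
Step 3: +2 fires, +1 burnt (F count now 2)
Step 4: +3 fires, +2 burnt (F count now 3)
Step 5: +4 fires, +3 burnt (F count now 4)
Step 6: +4 fires, +4 burnt (F count now 4)
Step 7: +2 fires, +4 burnt (F count now 2)
Step 8: +0 fires, +2 burnt (F count now 0)
Fire out after step 8
Initially T: 20, now '.': 27
Total burnt (originally-T cells now '.'): 17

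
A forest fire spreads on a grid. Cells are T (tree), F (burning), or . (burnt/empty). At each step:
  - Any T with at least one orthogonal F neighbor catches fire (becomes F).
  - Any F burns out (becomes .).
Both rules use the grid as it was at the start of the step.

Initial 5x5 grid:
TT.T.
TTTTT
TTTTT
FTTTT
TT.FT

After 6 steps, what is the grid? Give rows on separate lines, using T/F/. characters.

Step 1: 5 trees catch fire, 2 burn out
  TT.T.
  TTTTT
  FTTTT
  .FTFT
  FT..F
Step 2: 6 trees catch fire, 5 burn out
  TT.T.
  FTTTT
  .FTFT
  ..F.F
  .F...
Step 3: 5 trees catch fire, 6 burn out
  FT.T.
  .FTFT
  ..F.F
  .....
  .....
Step 4: 4 trees catch fire, 5 burn out
  .F.F.
  ..F.F
  .....
  .....
  .....
Step 5: 0 trees catch fire, 4 burn out
  .....
  .....
  .....
  .....
  .....
Step 6: 0 trees catch fire, 0 burn out
  .....
  .....
  .....
  .....
  .....

.....
.....
.....
.....
.....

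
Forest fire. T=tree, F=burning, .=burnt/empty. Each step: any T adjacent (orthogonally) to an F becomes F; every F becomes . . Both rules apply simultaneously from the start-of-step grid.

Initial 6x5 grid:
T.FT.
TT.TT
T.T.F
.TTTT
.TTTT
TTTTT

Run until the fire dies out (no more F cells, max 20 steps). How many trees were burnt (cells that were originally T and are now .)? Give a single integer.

Answer: 17

Derivation:
Step 1: +3 fires, +2 burnt (F count now 3)
Step 2: +3 fires, +3 burnt (F count now 3)
Step 3: +3 fires, +3 burnt (F count now 3)
Step 4: +4 fires, +3 burnt (F count now 4)
Step 5: +2 fires, +4 burnt (F count now 2)
Step 6: +1 fires, +2 burnt (F count now 1)
Step 7: +1 fires, +1 burnt (F count now 1)
Step 8: +0 fires, +1 burnt (F count now 0)
Fire out after step 8
Initially T: 21, now '.': 26
Total burnt (originally-T cells now '.'): 17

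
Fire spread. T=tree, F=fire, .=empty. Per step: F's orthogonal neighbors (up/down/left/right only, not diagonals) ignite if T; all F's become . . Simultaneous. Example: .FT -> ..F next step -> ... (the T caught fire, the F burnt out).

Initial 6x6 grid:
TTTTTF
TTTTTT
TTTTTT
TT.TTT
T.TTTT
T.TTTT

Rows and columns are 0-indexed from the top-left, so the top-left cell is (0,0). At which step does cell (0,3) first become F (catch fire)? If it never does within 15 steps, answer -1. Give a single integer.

Step 1: cell (0,3)='T' (+2 fires, +1 burnt)
Step 2: cell (0,3)='F' (+3 fires, +2 burnt)
  -> target ignites at step 2
Step 3: cell (0,3)='.' (+4 fires, +3 burnt)
Step 4: cell (0,3)='.' (+5 fires, +4 burnt)
Step 5: cell (0,3)='.' (+6 fires, +5 burnt)
Step 6: cell (0,3)='.' (+4 fires, +6 burnt)
Step 7: cell (0,3)='.' (+4 fires, +4 burnt)
Step 8: cell (0,3)='.' (+2 fires, +4 burnt)
Step 9: cell (0,3)='.' (+1 fires, +2 burnt)
Step 10: cell (0,3)='.' (+1 fires, +1 burnt)
Step 11: cell (0,3)='.' (+0 fires, +1 burnt)
  fire out at step 11

2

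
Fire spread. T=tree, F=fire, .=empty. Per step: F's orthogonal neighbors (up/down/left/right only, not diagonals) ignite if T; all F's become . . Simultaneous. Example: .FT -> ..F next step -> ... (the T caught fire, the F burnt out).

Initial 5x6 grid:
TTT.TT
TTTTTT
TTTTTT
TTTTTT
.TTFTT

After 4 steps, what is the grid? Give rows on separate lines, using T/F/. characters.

Step 1: 3 trees catch fire, 1 burn out
  TTT.TT
  TTTTTT
  TTTTTT
  TTTFTT
  .TF.FT
Step 2: 5 trees catch fire, 3 burn out
  TTT.TT
  TTTTTT
  TTTFTT
  TTF.FT
  .F...F
Step 3: 5 trees catch fire, 5 burn out
  TTT.TT
  TTTFTT
  TTF.FT
  TF...F
  ......
Step 4: 5 trees catch fire, 5 burn out
  TTT.TT
  TTF.FT
  TF...F
  F.....
  ......

TTT.TT
TTF.FT
TF...F
F.....
......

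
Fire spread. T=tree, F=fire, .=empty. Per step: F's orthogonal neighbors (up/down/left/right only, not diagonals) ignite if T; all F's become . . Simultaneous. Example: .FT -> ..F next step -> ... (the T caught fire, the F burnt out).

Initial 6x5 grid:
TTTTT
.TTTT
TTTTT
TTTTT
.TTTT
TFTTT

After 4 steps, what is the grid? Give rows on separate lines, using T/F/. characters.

Step 1: 3 trees catch fire, 1 burn out
  TTTTT
  .TTTT
  TTTTT
  TTTTT
  .FTTT
  F.FTT
Step 2: 3 trees catch fire, 3 burn out
  TTTTT
  .TTTT
  TTTTT
  TFTTT
  ..FTT
  ...FT
Step 3: 5 trees catch fire, 3 burn out
  TTTTT
  .TTTT
  TFTTT
  F.FTT
  ...FT
  ....F
Step 4: 5 trees catch fire, 5 burn out
  TTTTT
  .FTTT
  F.FTT
  ...FT
  ....F
  .....

TTTTT
.FTTT
F.FTT
...FT
....F
.....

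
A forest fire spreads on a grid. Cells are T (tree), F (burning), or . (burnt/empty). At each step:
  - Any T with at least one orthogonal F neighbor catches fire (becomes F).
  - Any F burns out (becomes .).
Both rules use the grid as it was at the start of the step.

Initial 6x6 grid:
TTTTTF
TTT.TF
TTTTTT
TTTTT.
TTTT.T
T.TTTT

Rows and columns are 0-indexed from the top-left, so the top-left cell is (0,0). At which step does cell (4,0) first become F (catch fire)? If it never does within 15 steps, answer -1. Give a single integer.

Step 1: cell (4,0)='T' (+3 fires, +2 burnt)
Step 2: cell (4,0)='T' (+2 fires, +3 burnt)
Step 3: cell (4,0)='T' (+3 fires, +2 burnt)
Step 4: cell (4,0)='T' (+4 fires, +3 burnt)
Step 5: cell (4,0)='T' (+5 fires, +4 burnt)
Step 6: cell (4,0)='T' (+5 fires, +5 burnt)
Step 7: cell (4,0)='T' (+4 fires, +5 burnt)
Step 8: cell (4,0)='F' (+2 fires, +4 burnt)
  -> target ignites at step 8
Step 9: cell (4,0)='.' (+2 fires, +2 burnt)
Step 10: cell (4,0)='.' (+0 fires, +2 burnt)
  fire out at step 10

8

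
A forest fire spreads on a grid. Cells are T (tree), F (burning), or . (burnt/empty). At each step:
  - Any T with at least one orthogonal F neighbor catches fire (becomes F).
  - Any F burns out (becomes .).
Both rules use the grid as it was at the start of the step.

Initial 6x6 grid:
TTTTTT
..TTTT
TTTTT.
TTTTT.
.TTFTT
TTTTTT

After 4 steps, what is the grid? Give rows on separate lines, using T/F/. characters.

Step 1: 4 trees catch fire, 1 burn out
  TTTTTT
  ..TTTT
  TTTTT.
  TTTFT.
  .TF.FT
  TTTFTT
Step 2: 7 trees catch fire, 4 burn out
  TTTTTT
  ..TTTT
  TTTFT.
  TTF.F.
  .F...F
  TTF.FT
Step 3: 6 trees catch fire, 7 burn out
  TTTTTT
  ..TFTT
  TTF.F.
  TF....
  ......
  TF...F
Step 4: 6 trees catch fire, 6 burn out
  TTTFTT
  ..F.FT
  TF....
  F.....
  ......
  F.....

TTTFTT
..F.FT
TF....
F.....
......
F.....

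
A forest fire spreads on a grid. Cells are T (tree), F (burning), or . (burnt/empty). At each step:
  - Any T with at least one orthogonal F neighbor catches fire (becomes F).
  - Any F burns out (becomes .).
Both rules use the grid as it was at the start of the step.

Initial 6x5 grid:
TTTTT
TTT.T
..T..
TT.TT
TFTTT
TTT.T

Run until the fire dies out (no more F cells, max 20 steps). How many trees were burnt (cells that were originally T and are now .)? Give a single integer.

Step 1: +4 fires, +1 burnt (F count now 4)
Step 2: +4 fires, +4 burnt (F count now 4)
Step 3: +2 fires, +4 burnt (F count now 2)
Step 4: +2 fires, +2 burnt (F count now 2)
Step 5: +0 fires, +2 burnt (F count now 0)
Fire out after step 5
Initially T: 22, now '.': 20
Total burnt (originally-T cells now '.'): 12

Answer: 12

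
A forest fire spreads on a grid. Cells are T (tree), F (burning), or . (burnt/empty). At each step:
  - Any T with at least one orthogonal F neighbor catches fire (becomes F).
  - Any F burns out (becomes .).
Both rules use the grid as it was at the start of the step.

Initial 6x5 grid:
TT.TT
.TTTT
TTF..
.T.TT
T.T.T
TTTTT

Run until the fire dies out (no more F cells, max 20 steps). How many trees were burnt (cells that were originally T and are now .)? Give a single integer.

Answer: 11

Derivation:
Step 1: +2 fires, +1 burnt (F count now 2)
Step 2: +4 fires, +2 burnt (F count now 4)
Step 3: +3 fires, +4 burnt (F count now 3)
Step 4: +2 fires, +3 burnt (F count now 2)
Step 5: +0 fires, +2 burnt (F count now 0)
Fire out after step 5
Initially T: 21, now '.': 20
Total burnt (originally-T cells now '.'): 11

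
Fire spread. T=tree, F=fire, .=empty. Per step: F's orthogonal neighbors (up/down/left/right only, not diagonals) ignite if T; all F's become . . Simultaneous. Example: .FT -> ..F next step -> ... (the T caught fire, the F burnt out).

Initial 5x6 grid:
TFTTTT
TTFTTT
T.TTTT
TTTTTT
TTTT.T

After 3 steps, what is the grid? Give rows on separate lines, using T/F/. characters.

Step 1: 5 trees catch fire, 2 burn out
  F.FTTT
  TF.FTT
  T.FTTT
  TTTTTT
  TTTT.T
Step 2: 5 trees catch fire, 5 burn out
  ...FTT
  F...FT
  T..FTT
  TTFTTT
  TTTT.T
Step 3: 7 trees catch fire, 5 burn out
  ....FT
  .....F
  F...FT
  TF.FTT
  TTFT.T

....FT
.....F
F...FT
TF.FTT
TTFT.T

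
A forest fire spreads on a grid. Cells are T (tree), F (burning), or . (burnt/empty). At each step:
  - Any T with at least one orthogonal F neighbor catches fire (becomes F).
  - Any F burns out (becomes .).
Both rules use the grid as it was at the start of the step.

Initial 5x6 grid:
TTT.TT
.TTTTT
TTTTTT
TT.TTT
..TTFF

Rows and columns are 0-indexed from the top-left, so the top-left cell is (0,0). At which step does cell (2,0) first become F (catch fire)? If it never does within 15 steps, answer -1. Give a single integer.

Step 1: cell (2,0)='T' (+3 fires, +2 burnt)
Step 2: cell (2,0)='T' (+4 fires, +3 burnt)
Step 3: cell (2,0)='T' (+3 fires, +4 burnt)
Step 4: cell (2,0)='T' (+4 fires, +3 burnt)
Step 5: cell (2,0)='T' (+2 fires, +4 burnt)
Step 6: cell (2,0)='F' (+4 fires, +2 burnt)
  -> target ignites at step 6
Step 7: cell (2,0)='.' (+2 fires, +4 burnt)
Step 8: cell (2,0)='.' (+1 fires, +2 burnt)
Step 9: cell (2,0)='.' (+0 fires, +1 burnt)
  fire out at step 9

6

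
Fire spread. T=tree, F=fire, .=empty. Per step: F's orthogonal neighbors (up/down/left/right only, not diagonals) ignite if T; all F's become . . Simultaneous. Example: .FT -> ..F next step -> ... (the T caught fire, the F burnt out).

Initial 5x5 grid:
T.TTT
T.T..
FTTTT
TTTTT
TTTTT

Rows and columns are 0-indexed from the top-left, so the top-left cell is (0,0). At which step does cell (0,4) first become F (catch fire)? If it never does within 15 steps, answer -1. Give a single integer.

Step 1: cell (0,4)='T' (+3 fires, +1 burnt)
Step 2: cell (0,4)='T' (+4 fires, +3 burnt)
Step 3: cell (0,4)='T' (+4 fires, +4 burnt)
Step 4: cell (0,4)='T' (+4 fires, +4 burnt)
Step 5: cell (0,4)='T' (+3 fires, +4 burnt)
Step 6: cell (0,4)='F' (+2 fires, +3 burnt)
  -> target ignites at step 6
Step 7: cell (0,4)='.' (+0 fires, +2 burnt)
  fire out at step 7

6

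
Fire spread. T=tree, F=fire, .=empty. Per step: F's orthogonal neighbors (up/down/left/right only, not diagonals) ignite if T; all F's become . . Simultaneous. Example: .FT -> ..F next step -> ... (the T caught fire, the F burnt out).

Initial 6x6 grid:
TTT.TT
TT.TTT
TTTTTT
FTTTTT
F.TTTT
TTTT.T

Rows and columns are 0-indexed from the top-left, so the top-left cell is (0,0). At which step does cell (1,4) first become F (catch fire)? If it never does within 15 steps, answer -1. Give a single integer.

Step 1: cell (1,4)='T' (+3 fires, +2 burnt)
Step 2: cell (1,4)='T' (+4 fires, +3 burnt)
Step 3: cell (1,4)='T' (+6 fires, +4 burnt)
Step 4: cell (1,4)='T' (+5 fires, +6 burnt)
Step 5: cell (1,4)='T' (+5 fires, +5 burnt)
Step 6: cell (1,4)='F' (+3 fires, +5 burnt)
  -> target ignites at step 6
Step 7: cell (1,4)='.' (+3 fires, +3 burnt)
Step 8: cell (1,4)='.' (+1 fires, +3 burnt)
Step 9: cell (1,4)='.' (+0 fires, +1 burnt)
  fire out at step 9

6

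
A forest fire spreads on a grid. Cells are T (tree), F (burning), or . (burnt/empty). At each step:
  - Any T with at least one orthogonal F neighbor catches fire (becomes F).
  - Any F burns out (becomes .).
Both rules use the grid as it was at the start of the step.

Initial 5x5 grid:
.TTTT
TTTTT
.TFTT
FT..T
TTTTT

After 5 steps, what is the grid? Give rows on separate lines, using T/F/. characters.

Step 1: 5 trees catch fire, 2 burn out
  .TTTT
  TTFTT
  .F.FT
  .F..T
  FTTTT
Step 2: 5 trees catch fire, 5 burn out
  .TFTT
  TF.FT
  ....F
  ....T
  .FTTT
Step 3: 6 trees catch fire, 5 burn out
  .F.FT
  F...F
  .....
  ....F
  ..FTT
Step 4: 3 trees catch fire, 6 burn out
  ....F
  .....
  .....
  .....
  ...FF
Step 5: 0 trees catch fire, 3 burn out
  .....
  .....
  .....
  .....
  .....

.....
.....
.....
.....
.....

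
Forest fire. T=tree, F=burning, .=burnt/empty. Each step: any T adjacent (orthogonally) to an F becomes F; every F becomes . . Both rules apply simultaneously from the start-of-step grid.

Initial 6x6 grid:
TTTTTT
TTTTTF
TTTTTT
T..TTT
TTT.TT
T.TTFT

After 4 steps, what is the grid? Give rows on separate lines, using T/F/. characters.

Step 1: 6 trees catch fire, 2 burn out
  TTTTTF
  TTTTF.
  TTTTTF
  T..TTT
  TTT.FT
  T.TF.F
Step 2: 7 trees catch fire, 6 burn out
  TTTTF.
  TTTF..
  TTTTF.
  T..TFF
  TTT..F
  T.F...
Step 3: 5 trees catch fire, 7 burn out
  TTTF..
  TTF...
  TTTF..
  T..F..
  TTF...
  T.....
Step 4: 4 trees catch fire, 5 burn out
  TTF...
  TF....
  TTF...
  T.....
  TF....
  T.....

TTF...
TF....
TTF...
T.....
TF....
T.....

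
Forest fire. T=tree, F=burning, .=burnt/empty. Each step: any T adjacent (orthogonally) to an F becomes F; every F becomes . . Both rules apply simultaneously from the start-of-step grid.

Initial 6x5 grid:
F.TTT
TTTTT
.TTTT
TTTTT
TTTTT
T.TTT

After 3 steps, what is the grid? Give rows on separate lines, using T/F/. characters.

Step 1: 1 trees catch fire, 1 burn out
  ..TTT
  FTTTT
  .TTTT
  TTTTT
  TTTTT
  T.TTT
Step 2: 1 trees catch fire, 1 burn out
  ..TTT
  .FTTT
  .TTTT
  TTTTT
  TTTTT
  T.TTT
Step 3: 2 trees catch fire, 1 burn out
  ..TTT
  ..FTT
  .FTTT
  TTTTT
  TTTTT
  T.TTT

..TTT
..FTT
.FTTT
TTTTT
TTTTT
T.TTT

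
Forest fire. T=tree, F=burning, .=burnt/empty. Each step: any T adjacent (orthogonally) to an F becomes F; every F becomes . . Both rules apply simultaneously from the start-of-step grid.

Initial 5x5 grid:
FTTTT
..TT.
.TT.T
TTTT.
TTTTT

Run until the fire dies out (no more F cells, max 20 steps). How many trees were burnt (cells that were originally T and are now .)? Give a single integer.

Step 1: +1 fires, +1 burnt (F count now 1)
Step 2: +1 fires, +1 burnt (F count now 1)
Step 3: +2 fires, +1 burnt (F count now 2)
Step 4: +3 fires, +2 burnt (F count now 3)
Step 5: +2 fires, +3 burnt (F count now 2)
Step 6: +3 fires, +2 burnt (F count now 3)
Step 7: +3 fires, +3 burnt (F count now 3)
Step 8: +2 fires, +3 burnt (F count now 2)
Step 9: +0 fires, +2 burnt (F count now 0)
Fire out after step 9
Initially T: 18, now '.': 24
Total burnt (originally-T cells now '.'): 17

Answer: 17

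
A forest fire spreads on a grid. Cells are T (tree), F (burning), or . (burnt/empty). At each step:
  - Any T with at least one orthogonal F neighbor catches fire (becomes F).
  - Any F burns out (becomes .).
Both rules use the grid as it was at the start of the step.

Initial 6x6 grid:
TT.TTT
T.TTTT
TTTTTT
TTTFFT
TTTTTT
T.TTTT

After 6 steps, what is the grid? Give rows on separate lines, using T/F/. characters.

Step 1: 6 trees catch fire, 2 burn out
  TT.TTT
  T.TTTT
  TTTFFT
  TTF..F
  TTTFFT
  T.TTTT
Step 2: 9 trees catch fire, 6 burn out
  TT.TTT
  T.TFFT
  TTF..F
  TF....
  TTF..F
  T.TFFT
Step 3: 9 trees catch fire, 9 burn out
  TT.FFT
  T.F..F
  TF....
  F.....
  TF....
  T.F..F
Step 4: 3 trees catch fire, 9 burn out
  TT...F
  T.....
  F.....
  ......
  F.....
  T.....
Step 5: 2 trees catch fire, 3 burn out
  TT....
  F.....
  ......
  ......
  ......
  F.....
Step 6: 1 trees catch fire, 2 burn out
  FT....
  ......
  ......
  ......
  ......
  ......

FT....
......
......
......
......
......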